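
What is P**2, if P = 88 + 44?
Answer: 17424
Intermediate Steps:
P = 132
P**2 = 132**2 = 17424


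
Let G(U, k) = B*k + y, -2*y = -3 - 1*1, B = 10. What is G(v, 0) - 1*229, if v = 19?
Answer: -227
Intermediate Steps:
y = 2 (y = -(-3 - 1*1)/2 = -(-3 - 1)/2 = -1/2*(-4) = 2)
G(U, k) = 2 + 10*k (G(U, k) = 10*k + 2 = 2 + 10*k)
G(v, 0) - 1*229 = (2 + 10*0) - 1*229 = (2 + 0) - 229 = 2 - 229 = -227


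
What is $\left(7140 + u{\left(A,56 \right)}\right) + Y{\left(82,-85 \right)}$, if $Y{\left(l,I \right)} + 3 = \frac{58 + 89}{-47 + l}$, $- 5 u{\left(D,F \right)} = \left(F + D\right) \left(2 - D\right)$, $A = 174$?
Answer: $\frac{75266}{5} \approx 15053.0$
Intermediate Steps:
$u{\left(D,F \right)} = - \frac{\left(2 - D\right) \left(D + F\right)}{5}$ ($u{\left(D,F \right)} = - \frac{\left(F + D\right) \left(2 - D\right)}{5} = - \frac{\left(D + F\right) \left(2 - D\right)}{5} = - \frac{\left(2 - D\right) \left(D + F\right)}{5}$)
$Y{\left(l,I \right)} = -3 + \frac{147}{-47 + l}$ ($Y{\left(l,I \right)} = -3 + \frac{58 + 89}{-47 + l} = -3 + \frac{147}{-47 + l}$)
$\left(7140 + u{\left(A,56 \right)}\right) + Y{\left(82,-85 \right)} = \left(7140 + \left(\left(- \frac{2}{5}\right) 174 - \frac{112}{5} + \frac{174^{2}}{5} + \frac{1}{5} \cdot 174 \cdot 56\right)\right) + \frac{3 \left(96 - 82\right)}{-47 + 82} = \left(7140 + \left(- \frac{348}{5} - \frac{112}{5} + \frac{1}{5} \cdot 30276 + \frac{9744}{5}\right)\right) + \frac{3 \left(96 - 82\right)}{35} = \left(7140 + \left(- \frac{348}{5} - \frac{112}{5} + \frac{30276}{5} + \frac{9744}{5}\right)\right) + 3 \cdot \frac{1}{35} \cdot 14 = \left(7140 + 7912\right) + \frac{6}{5} = 15052 + \frac{6}{5} = \frac{75266}{5}$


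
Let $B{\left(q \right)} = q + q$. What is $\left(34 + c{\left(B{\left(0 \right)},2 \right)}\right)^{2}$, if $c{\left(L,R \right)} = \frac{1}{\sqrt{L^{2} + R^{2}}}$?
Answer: $\frac{4761}{4} \approx 1190.3$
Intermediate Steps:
$B{\left(q \right)} = 2 q$
$c{\left(L,R \right)} = \frac{1}{\sqrt{L^{2} + R^{2}}}$
$\left(34 + c{\left(B{\left(0 \right)},2 \right)}\right)^{2} = \left(34 + \frac{1}{\sqrt{\left(2 \cdot 0\right)^{2} + 2^{2}}}\right)^{2} = \left(34 + \frac{1}{\sqrt{0^{2} + 4}}\right)^{2} = \left(34 + \frac{1}{\sqrt{0 + 4}}\right)^{2} = \left(34 + \frac{1}{\sqrt{4}}\right)^{2} = \left(34 + \frac{1}{2}\right)^{2} = \left(\frac{69}{2}\right)^{2} = \frac{4761}{4}$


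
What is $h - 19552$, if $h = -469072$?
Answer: $-488624$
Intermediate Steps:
$h - 19552 = -469072 - 19552 = -488624$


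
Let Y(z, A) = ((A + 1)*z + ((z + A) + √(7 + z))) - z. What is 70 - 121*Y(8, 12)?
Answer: -13966 - 121*√15 ≈ -14435.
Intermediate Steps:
Y(z, A) = A + √(7 + z) + z*(1 + A) (Y(z, A) = ((1 + A)*z + ((A + z) + √(7 + z))) - z = (z*(1 + A) + (A + z + √(7 + z))) - z = (A + z + √(7 + z) + z*(1 + A)) - z = A + √(7 + z) + z*(1 + A))
70 - 121*Y(8, 12) = 70 - 121*(12 + 8 + √(7 + 8) + 12*8) = 70 - 121*(12 + 8 + √15 + 96) = 70 - 121*(116 + √15) = 70 + (-14036 - 121*√15) = -13966 - 121*√15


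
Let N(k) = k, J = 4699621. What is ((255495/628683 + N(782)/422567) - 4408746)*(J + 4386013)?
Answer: -3547123559192829360975930/88553563087 ≈ -4.0056e+13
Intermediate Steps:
((255495/628683 + N(782)/422567) - 4408746)*(J + 4386013) = ((255495/628683 + 782/422567) - 4408746)*(4699621 + 4386013) = ((255495*(1/628683) + 782*(1/422567)) - 4408746)*9085634 = ((85165/209561 + 782/422567) - 4408746)*9085634 = (36151795257/88553563087 - 4408746)*9085634 = -390410130893763645/88553563087*9085634 = -3547123559192829360975930/88553563087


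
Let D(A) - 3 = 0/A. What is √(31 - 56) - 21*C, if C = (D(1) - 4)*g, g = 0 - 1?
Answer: -21 + 5*I ≈ -21.0 + 5.0*I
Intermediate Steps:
D(A) = 3 (D(A) = 3 + 0/A = 3 + 0 = 3)
g = -1
C = 1 (C = (3 - 4)*(-1) = -1*(-1) = 1)
√(31 - 56) - 21*C = √(31 - 56) - 21*1 = √(-25) - 21 = 5*I - 21 = -21 + 5*I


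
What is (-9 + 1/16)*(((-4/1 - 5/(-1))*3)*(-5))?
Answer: 2145/16 ≈ 134.06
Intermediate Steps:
(-9 + 1/16)*(((-4/1 - 5/(-1))*3)*(-5)) = (-9 + 1/16)*(((-4*1 - 5*(-1))*3)*(-5)) = -143*(-4 + 5)*3*(-5)/16 = -143*1*3*(-5)/16 = -429*(-5)/16 = -143/16*(-15) = 2145/16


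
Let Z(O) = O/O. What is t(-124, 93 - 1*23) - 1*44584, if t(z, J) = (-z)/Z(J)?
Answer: -44460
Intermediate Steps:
Z(O) = 1
t(z, J) = -z (t(z, J) = -z/1 = -z*1 = -z)
t(-124, 93 - 1*23) - 1*44584 = -1*(-124) - 1*44584 = 124 - 44584 = -44460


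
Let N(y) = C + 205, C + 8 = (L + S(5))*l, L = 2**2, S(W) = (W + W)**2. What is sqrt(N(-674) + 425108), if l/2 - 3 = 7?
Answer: sqrt(427385) ≈ 653.75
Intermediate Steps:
S(W) = 4*W**2 (S(W) = (2*W)**2 = 4*W**2)
l = 20 (l = 6 + 2*7 = 6 + 14 = 20)
L = 4
C = 2072 (C = -8 + (4 + 4*5**2)*20 = -8 + (4 + 4*25)*20 = -8 + (4 + 100)*20 = -8 + 104*20 = -8 + 2080 = 2072)
N(y) = 2277 (N(y) = 2072 + 205 = 2277)
sqrt(N(-674) + 425108) = sqrt(2277 + 425108) = sqrt(427385)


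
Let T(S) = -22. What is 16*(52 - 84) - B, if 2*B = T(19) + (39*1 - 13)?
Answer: -514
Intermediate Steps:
B = 2 (B = (-22 + (39*1 - 13))/2 = (-22 + (39 - 13))/2 = (-22 + 26)/2 = (½)*4 = 2)
16*(52 - 84) - B = 16*(52 - 84) - 1*2 = 16*(-32) - 2 = -512 - 2 = -514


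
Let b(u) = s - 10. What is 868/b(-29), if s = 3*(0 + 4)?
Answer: 434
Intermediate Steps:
s = 12 (s = 3*4 = 12)
b(u) = 2 (b(u) = 12 - 10 = 2)
868/b(-29) = 868/2 = 868*(½) = 434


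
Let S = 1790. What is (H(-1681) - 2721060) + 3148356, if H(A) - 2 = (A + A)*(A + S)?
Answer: 60840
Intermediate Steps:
H(A) = 2 + 2*A*(1790 + A) (H(A) = 2 + (A + A)*(A + 1790) = 2 + (2*A)*(1790 + A) = 2 + 2*A*(1790 + A))
(H(-1681) - 2721060) + 3148356 = ((2 + 2*(-1681)**2 + 3580*(-1681)) - 2721060) + 3148356 = ((2 + 2*2825761 - 6017980) - 2721060) + 3148356 = ((2 + 5651522 - 6017980) - 2721060) + 3148356 = (-366456 - 2721060) + 3148356 = -3087516 + 3148356 = 60840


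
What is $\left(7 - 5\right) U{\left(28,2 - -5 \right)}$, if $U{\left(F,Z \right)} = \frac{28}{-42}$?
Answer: $- \frac{4}{3} \approx -1.3333$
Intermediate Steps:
$U{\left(F,Z \right)} = - \frac{2}{3}$ ($U{\left(F,Z \right)} = 28 \left(- \frac{1}{42}\right) = - \frac{2}{3}$)
$\left(7 - 5\right) U{\left(28,2 - -5 \right)} = \left(7 - 5\right) \left(- \frac{2}{3}\right) = 2 \left(- \frac{2}{3}\right) = - \frac{4}{3}$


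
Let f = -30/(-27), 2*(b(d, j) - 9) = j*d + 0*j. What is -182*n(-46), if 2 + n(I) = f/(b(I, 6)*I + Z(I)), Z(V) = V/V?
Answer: 3888248/10683 ≈ 363.97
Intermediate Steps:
Z(V) = 1
b(d, j) = 9 + d*j/2 (b(d, j) = 9 + (j*d + 0*j)/2 = 9 + (d*j + 0)/2 = 9 + (d*j)/2 = 9 + d*j/2)
f = 10/9 (f = -30*(-1/27) = 10/9 ≈ 1.1111)
n(I) = -2 + 10/(9*(1 + I*(9 + 3*I))) (n(I) = -2 + 10/(9*((9 + (½)*I*6)*I + 1)) = -2 + 10/(9*((9 + 3*I)*I + 1)) = -2 + 10/(9*(I*(9 + 3*I) + 1)) = -2 + 10/(9*(1 + I*(9 + 3*I))))
-182*n(-46) = -364*(-4 - 27*(-46)*(3 - 46))/(9*(1 + 3*(-46)*(3 - 46))) = -364*(-4 - 27*(-46)*(-43))/(9*(1 + 3*(-46)*(-43))) = -364*(-4 - 53406)/(9*(1 + 5934)) = -364*(-53410)/(9*5935) = -182*(-21364/10683) = 3888248/10683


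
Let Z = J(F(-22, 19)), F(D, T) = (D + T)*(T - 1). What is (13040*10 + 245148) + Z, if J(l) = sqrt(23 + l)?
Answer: 375548 + I*sqrt(31) ≈ 3.7555e+5 + 5.5678*I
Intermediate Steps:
F(D, T) = (-1 + T)*(D + T) (F(D, T) = (D + T)*(-1 + T) = (-1 + T)*(D + T))
Z = I*sqrt(31) (Z = sqrt(23 + (19**2 - 1*(-22) - 1*19 - 22*19)) = sqrt(23 + (361 + 22 - 19 - 418)) = sqrt(23 - 54) = sqrt(-31) = I*sqrt(31) ≈ 5.5678*I)
(13040*10 + 245148) + Z = (13040*10 + 245148) + I*sqrt(31) = (130400 + 245148) + I*sqrt(31) = 375548 + I*sqrt(31)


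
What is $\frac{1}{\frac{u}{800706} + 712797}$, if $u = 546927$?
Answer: $\frac{266902}{190247127203} \approx 1.4029 \cdot 10^{-6}$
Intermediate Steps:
$\frac{1}{\frac{u}{800706} + 712797} = \frac{1}{\frac{546927}{800706} + 712797} = \frac{1}{546927 \cdot \frac{1}{800706} + 712797} = \frac{1}{\frac{182309}{266902} + 712797} = \frac{1}{\frac{190247127203}{266902}} = \frac{266902}{190247127203}$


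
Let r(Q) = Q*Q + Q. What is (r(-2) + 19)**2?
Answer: 441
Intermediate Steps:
r(Q) = Q + Q**2 (r(Q) = Q**2 + Q = Q + Q**2)
(r(-2) + 19)**2 = (-2*(1 - 2) + 19)**2 = (-2*(-1) + 19)**2 = (2 + 19)**2 = 21**2 = 441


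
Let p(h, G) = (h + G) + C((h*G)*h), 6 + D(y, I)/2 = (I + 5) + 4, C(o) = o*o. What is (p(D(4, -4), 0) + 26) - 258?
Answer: -234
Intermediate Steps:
C(o) = o**2
D(y, I) = 6 + 2*I (D(y, I) = -12 + 2*((I + 5) + 4) = -12 + 2*((5 + I) + 4) = -12 + 2*(9 + I) = -12 + (18 + 2*I) = 6 + 2*I)
p(h, G) = G + h + G**2*h**4 (p(h, G) = (h + G) + ((h*G)*h)**2 = (G + h) + ((G*h)*h)**2 = (G + h) + (G*h**2)**2 = (G + h) + G**2*h**4 = G + h + G**2*h**4)
(p(D(4, -4), 0) + 26) - 258 = ((0 + (6 + 2*(-4)) + 0**2*(6 + 2*(-4))**4) + 26) - 258 = ((0 + (6 - 8) + 0*(6 - 8)**4) + 26) - 258 = ((0 - 2 + 0*(-2)**4) + 26) - 258 = ((0 - 2 + 0*16) + 26) - 258 = ((0 - 2 + 0) + 26) - 258 = (-2 + 26) - 258 = 24 - 258 = -234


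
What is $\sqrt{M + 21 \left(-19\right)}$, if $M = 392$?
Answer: $i \sqrt{7} \approx 2.6458 i$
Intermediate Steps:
$\sqrt{M + 21 \left(-19\right)} = \sqrt{392 + 21 \left(-19\right)} = \sqrt{392 - 399} = \sqrt{-7} = i \sqrt{7}$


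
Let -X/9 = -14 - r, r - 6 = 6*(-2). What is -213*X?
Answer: -15336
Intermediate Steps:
r = -6 (r = 6 + 6*(-2) = 6 - 12 = -6)
X = 72 (X = -9*(-14 - 1*(-6)) = -9*(-14 + 6) = -9*(-8) = 72)
-213*X = -213*72 = -15336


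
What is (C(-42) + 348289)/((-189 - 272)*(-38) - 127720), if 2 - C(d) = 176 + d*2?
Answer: -348199/110202 ≈ -3.1596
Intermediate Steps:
C(d) = -174 - 2*d (C(d) = 2 - (176 + d*2) = 2 - (176 + 2*d) = 2 + (-176 - 2*d) = -174 - 2*d)
(C(-42) + 348289)/((-189 - 272)*(-38) - 127720) = ((-174 - 2*(-42)) + 348289)/((-189 - 272)*(-38) - 127720) = ((-174 + 84) + 348289)/(-461*(-38) - 127720) = (-90 + 348289)/(17518 - 127720) = 348199/(-110202) = 348199*(-1/110202) = -348199/110202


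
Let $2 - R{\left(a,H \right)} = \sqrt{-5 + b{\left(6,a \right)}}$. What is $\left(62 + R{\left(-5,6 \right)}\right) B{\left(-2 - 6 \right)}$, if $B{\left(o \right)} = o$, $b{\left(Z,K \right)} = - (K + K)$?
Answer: $-512 + 8 \sqrt{5} \approx -494.11$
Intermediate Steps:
$b{\left(Z,K \right)} = - 2 K$
$R{\left(a,H \right)} = 2 - \sqrt{-5 - 2 a}$
$\left(62 + R{\left(-5,6 \right)}\right) B{\left(-2 - 6 \right)} = \left(62 + \left(2 - \sqrt{-5 - -10}\right)\right) \left(-2 - 6\right) = \left(62 + \left(2 - \sqrt{-5 + 10}\right)\right) \left(-8\right) = \left(62 + \left(2 - \sqrt{5}\right)\right) \left(-8\right) = \left(64 - \sqrt{5}\right) \left(-8\right) = -512 + 8 \sqrt{5}$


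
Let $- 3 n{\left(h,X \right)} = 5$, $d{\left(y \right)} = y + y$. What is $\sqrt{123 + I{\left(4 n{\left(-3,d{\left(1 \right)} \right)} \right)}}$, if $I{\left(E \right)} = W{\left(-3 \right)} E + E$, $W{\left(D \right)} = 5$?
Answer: $\sqrt{83} \approx 9.1104$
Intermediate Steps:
$d{\left(y \right)} = 2 y$
$n{\left(h,X \right)} = - \frac{5}{3}$ ($n{\left(h,X \right)} = \left(- \frac{1}{3}\right) 5 = - \frac{5}{3}$)
$I{\left(E \right)} = 6 E$ ($I{\left(E \right)} = 5 E + E = 6 E$)
$\sqrt{123 + I{\left(4 n{\left(-3,d{\left(1 \right)} \right)} \right)}} = \sqrt{123 + 6 \cdot 4 \left(- \frac{5}{3}\right)} = \sqrt{123 + 6 \left(- \frac{20}{3}\right)} = \sqrt{123 - 40} = \sqrt{83}$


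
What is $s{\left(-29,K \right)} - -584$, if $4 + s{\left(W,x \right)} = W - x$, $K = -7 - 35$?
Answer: $593$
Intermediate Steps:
$K = -42$ ($K = -7 - 35 = -42$)
$s{\left(W,x \right)} = -4 + W - x$ ($s{\left(W,x \right)} = -4 + \left(W - x\right) = -4 + W - x$)
$s{\left(-29,K \right)} - -584 = \left(-4 - 29 - -42\right) - -584 = \left(-4 - 29 + 42\right) + 584 = 9 + 584 = 593$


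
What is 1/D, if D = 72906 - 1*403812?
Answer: -1/330906 ≈ -3.0220e-6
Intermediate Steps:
D = -330906 (D = 72906 - 403812 = -330906)
1/D = 1/(-330906) = -1/330906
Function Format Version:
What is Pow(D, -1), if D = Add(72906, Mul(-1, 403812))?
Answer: Rational(-1, 330906) ≈ -3.0220e-6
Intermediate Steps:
D = -330906 (D = Add(72906, -403812) = -330906)
Pow(D, -1) = Pow(-330906, -1) = Rational(-1, 330906)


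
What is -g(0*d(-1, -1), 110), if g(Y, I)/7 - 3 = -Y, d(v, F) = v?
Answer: -21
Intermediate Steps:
g(Y, I) = 21 - 7*Y (g(Y, I) = 21 + 7*(-Y) = 21 - 7*Y)
-g(0*d(-1, -1), 110) = -(21 - 0*(-1)) = -(21 - 7*0) = -(21 + 0) = -1*21 = -21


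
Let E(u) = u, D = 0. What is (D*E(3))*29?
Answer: 0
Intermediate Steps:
(D*E(3))*29 = (0*3)*29 = 0*29 = 0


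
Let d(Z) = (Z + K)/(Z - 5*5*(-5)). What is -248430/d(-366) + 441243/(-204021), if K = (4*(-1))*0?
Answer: -226207987392/1382809 ≈ -1.6359e+5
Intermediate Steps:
K = 0 (K = -4*0 = 0)
d(Z) = Z/(125 + Z) (d(Z) = (Z + 0)/(Z - 5*5*(-5)) = Z/(Z - 25*(-5)) = Z/(Z + 125) = Z/(125 + Z))
-248430/d(-366) + 441243/(-204021) = -248430/((-366/(125 - 366))) + 441243/(-204021) = -248430/((-366/(-241))) + 441243*(-1/204021) = -248430/((-366*(-1/241))) - 49027/22669 = -248430/366/241 - 49027/22669 = -248430*241/366 - 49027/22669 = -9978605/61 - 49027/22669 = -226207987392/1382809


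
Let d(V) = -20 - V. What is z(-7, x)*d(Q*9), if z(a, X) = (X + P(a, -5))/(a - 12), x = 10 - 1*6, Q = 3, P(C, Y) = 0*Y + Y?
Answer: -47/19 ≈ -2.4737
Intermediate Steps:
P(C, Y) = Y (P(C, Y) = 0 + Y = Y)
x = 4 (x = 10 - 6 = 4)
z(a, X) = (-5 + X)/(-12 + a) (z(a, X) = (X - 5)/(a - 12) = (-5 + X)/(-12 + a))
z(-7, x)*d(Q*9) = ((-5 + 4)/(-12 - 7))*(-20 - 3*9) = (-1/(-19))*(-20 - 1*27) = (-1/19*(-1))*(-20 - 27) = (1/19)*(-47) = -47/19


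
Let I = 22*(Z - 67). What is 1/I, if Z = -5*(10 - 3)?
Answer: -1/2244 ≈ -0.00044563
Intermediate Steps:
Z = -35 (Z = -5*7 = -35)
I = -2244 (I = 22*(-35 - 67) = 22*(-102) = -2244)
1/I = 1/(-2244) = -1/2244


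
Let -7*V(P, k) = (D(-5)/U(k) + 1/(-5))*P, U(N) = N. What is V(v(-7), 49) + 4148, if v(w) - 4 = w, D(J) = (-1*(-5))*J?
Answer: 7113298/1715 ≈ 4147.7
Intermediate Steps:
D(J) = 5*J
v(w) = 4 + w
V(P, k) = -P*(-1/5 - 25/k)/7 (V(P, k) = -((5*(-5))/k + 1/(-5))*P/7 = -(-25/k + 1*(-1/5))*P/7 = -(-25/k - 1/5)*P/7 = -(-1/5 - 25/k)*P/7 = -P*(-1/5 - 25/k)/7)
V(v(-7), 49) + 4148 = (1/35)*(4 - 7)*(125 + 49)/49 + 4148 = (1/35)*(-3)*(1/49)*174 + 4148 = -522/1715 + 4148 = 7113298/1715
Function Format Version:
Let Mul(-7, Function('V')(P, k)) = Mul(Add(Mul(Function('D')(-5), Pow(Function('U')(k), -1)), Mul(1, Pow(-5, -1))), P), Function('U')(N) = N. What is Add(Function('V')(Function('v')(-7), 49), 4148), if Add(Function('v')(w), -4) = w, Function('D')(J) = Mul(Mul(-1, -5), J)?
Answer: Rational(7113298, 1715) ≈ 4147.7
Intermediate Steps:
Function('D')(J) = Mul(5, J)
Function('v')(w) = Add(4, w)
Function('V')(P, k) = Mul(Rational(-1, 7), P, Add(Rational(-1, 5), Mul(-25, Pow(k, -1)))) (Function('V')(P, k) = Mul(Rational(-1, 7), Mul(Add(Mul(Mul(5, -5), Pow(k, -1)), Mul(1, Pow(-5, -1))), P)) = Mul(Rational(-1, 7), Mul(Add(Mul(-25, Pow(k, -1)), Mul(1, Rational(-1, 5))), P)) = Mul(Rational(-1, 7), Mul(Add(Mul(-25, Pow(k, -1)), Rational(-1, 5)), P)) = Mul(Rational(-1, 7), Mul(Add(Rational(-1, 5), Mul(-25, Pow(k, -1))), P)) = Mul(Rational(-1, 7), Mul(P, Add(Rational(-1, 5), Mul(-25, Pow(k, -1))))) = Mul(Rational(-1, 7), P, Add(Rational(-1, 5), Mul(-25, Pow(k, -1)))))
Add(Function('V')(Function('v')(-7), 49), 4148) = Add(Mul(Rational(1, 35), Add(4, -7), Pow(49, -1), Add(125, 49)), 4148) = Add(Mul(Rational(1, 35), -3, Rational(1, 49), 174), 4148) = Add(Rational(-522, 1715), 4148) = Rational(7113298, 1715)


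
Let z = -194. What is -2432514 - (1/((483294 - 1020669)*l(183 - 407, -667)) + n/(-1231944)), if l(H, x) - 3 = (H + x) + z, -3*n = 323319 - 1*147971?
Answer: -108900797429311326809/44768825710875 ≈ -2.4325e+6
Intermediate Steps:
n = -175348/3 (n = -(323319 - 1*147971)/3 = -(323319 - 147971)/3 = -1/3*175348 = -175348/3 ≈ -58449.)
l(H, x) = -191 + H + x (l(H, x) = 3 + ((H + x) - 194) = 3 + (-194 + H + x) = -191 + H + x)
-2432514 - (1/((483294 - 1020669)*l(183 - 407, -667)) + n/(-1231944)) = -2432514 - (1/((483294 - 1020669)*(-191 + (183 - 407) - 667)) - 175348/3/(-1231944)) = -2432514 - (1/((-537375)*(-191 - 224 - 667)) - 175348/3*(-1/1231944)) = -2432514 - (-1/537375/(-1082) + 43837/923958) = -2432514 - (-1/537375*(-1/1082) + 43837/923958) = -2432514 - (1/581439750 + 43837/923958) = -2432514 - 1*2124047937059/44768825710875 = -2432514 - 2124047937059/44768825710875 = -108900797429311326809/44768825710875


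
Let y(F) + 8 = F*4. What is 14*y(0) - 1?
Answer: -113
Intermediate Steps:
y(F) = -8 + 4*F (y(F) = -8 + F*4 = -8 + 4*F)
14*y(0) - 1 = 14*(-8 + 4*0) - 1 = 14*(-8 + 0) - 1 = 14*(-8) - 1 = -112 - 1 = -113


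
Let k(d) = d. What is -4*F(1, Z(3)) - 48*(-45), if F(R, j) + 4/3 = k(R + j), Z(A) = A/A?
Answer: 6472/3 ≈ 2157.3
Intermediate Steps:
Z(A) = 1
F(R, j) = -4/3 + R + j (F(R, j) = -4/3 + (R + j) = -4/3 + R + j)
-4*F(1, Z(3)) - 48*(-45) = -4*(-4/3 + 1 + 1) - 48*(-45) = -4*⅔ + 2160 = -8/3 + 2160 = 6472/3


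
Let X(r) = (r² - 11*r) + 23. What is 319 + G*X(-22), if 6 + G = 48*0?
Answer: -4175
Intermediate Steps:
G = -6 (G = -6 + 48*0 = -6 + 0 = -6)
X(r) = 23 + r² - 11*r
319 + G*X(-22) = 319 - 6*(23 + (-22)² - 11*(-22)) = 319 - 6*(23 + 484 + 242) = 319 - 6*749 = 319 - 4494 = -4175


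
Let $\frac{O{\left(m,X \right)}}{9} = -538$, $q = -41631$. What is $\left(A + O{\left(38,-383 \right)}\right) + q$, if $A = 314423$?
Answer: $267950$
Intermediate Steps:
$O{\left(m,X \right)} = -4842$ ($O{\left(m,X \right)} = 9 \left(-538\right) = -4842$)
$\left(A + O{\left(38,-383 \right)}\right) + q = \left(314423 - 4842\right) - 41631 = 309581 - 41631 = 267950$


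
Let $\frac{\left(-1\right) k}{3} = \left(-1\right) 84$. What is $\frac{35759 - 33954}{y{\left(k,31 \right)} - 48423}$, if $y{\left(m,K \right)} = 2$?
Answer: $- \frac{1805}{48421} \approx -0.037277$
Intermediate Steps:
$k = 252$ ($k = - 3 \left(\left(-1\right) 84\right) = \left(-3\right) \left(-84\right) = 252$)
$\frac{35759 - 33954}{y{\left(k,31 \right)} - 48423} = \frac{35759 - 33954}{2 - 48423} = \frac{1805}{-48421} = 1805 \left(- \frac{1}{48421}\right) = - \frac{1805}{48421}$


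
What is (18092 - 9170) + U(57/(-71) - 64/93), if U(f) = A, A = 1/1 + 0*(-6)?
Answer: 8923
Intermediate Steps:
A = 1 (A = 1*1 + 0 = 1 + 0 = 1)
U(f) = 1
(18092 - 9170) + U(57/(-71) - 64/93) = (18092 - 9170) + 1 = 8922 + 1 = 8923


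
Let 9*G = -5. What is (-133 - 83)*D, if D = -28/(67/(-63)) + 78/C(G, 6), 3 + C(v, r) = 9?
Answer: -569160/67 ≈ -8494.9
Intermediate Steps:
G = -5/9 (G = (⅑)*(-5) = -5/9 ≈ -0.55556)
C(v, r) = 6 (C(v, r) = -3 + 9 = 6)
D = 2635/67 (D = -28/(67/(-63)) + 78/6 = -28/(67*(-1/63)) + 78*(⅙) = -28/(-67/63) + 13 = -28*(-63/67) + 13 = 1764/67 + 13 = 2635/67 ≈ 39.328)
(-133 - 83)*D = (-133 - 83)*(2635/67) = -216*2635/67 = -569160/67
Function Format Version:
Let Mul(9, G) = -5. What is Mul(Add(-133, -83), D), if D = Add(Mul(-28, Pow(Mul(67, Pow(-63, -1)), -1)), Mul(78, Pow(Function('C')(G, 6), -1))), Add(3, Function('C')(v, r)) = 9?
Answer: Rational(-569160, 67) ≈ -8494.9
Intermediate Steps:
G = Rational(-5, 9) (G = Mul(Rational(1, 9), -5) = Rational(-5, 9) ≈ -0.55556)
Function('C')(v, r) = 6 (Function('C')(v, r) = Add(-3, 9) = 6)
D = Rational(2635, 67) (D = Add(Mul(-28, Pow(Mul(67, Pow(-63, -1)), -1)), Mul(78, Pow(6, -1))) = Add(Mul(-28, Pow(Mul(67, Rational(-1, 63)), -1)), Mul(78, Rational(1, 6))) = Add(Mul(-28, Pow(Rational(-67, 63), -1)), 13) = Add(Mul(-28, Rational(-63, 67)), 13) = Add(Rational(1764, 67), 13) = Rational(2635, 67) ≈ 39.328)
Mul(Add(-133, -83), D) = Mul(Add(-133, -83), Rational(2635, 67)) = Mul(-216, Rational(2635, 67)) = Rational(-569160, 67)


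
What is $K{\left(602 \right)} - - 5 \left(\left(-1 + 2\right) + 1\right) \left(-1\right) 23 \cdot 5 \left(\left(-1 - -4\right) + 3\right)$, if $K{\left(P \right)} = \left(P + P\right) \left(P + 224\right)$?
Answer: $987604$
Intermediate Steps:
$K{\left(P \right)} = 2 P \left(224 + P\right)$
$K{\left(602 \right)} - - 5 \left(\left(-1 + 2\right) + 1\right) \left(-1\right) 23 \cdot 5 \left(\left(-1 - -4\right) + 3\right) = 2 \cdot 602 \left(224 + 602\right) - - 5 \left(\left(-1 + 2\right) + 1\right) \left(-1\right) 23 \cdot 5 \left(\left(-1 - -4\right) + 3\right) = 2 \cdot 602 \cdot 826 - - 5 \left(1 + 1\right) \left(-1\right) 23 \cdot 5 \left(\left(-1 + 4\right) + 3\right) = 994504 - \left(-5\right) 2 \left(-1\right) 23 \cdot 5 \left(3 + 3\right) = 994504 - \left(-10\right) \left(-1\right) 23 \cdot 5 \cdot 6 = 994504 - 10 \cdot 23 \cdot 30 = 994504 - 230 \cdot 30 = 994504 - 6900 = 987604$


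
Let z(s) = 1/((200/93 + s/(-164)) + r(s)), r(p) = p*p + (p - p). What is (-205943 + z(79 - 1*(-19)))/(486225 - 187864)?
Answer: -15085725713395/21855524158867 ≈ -0.69025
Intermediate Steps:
r(p) = p² (r(p) = p² + 0 = p²)
z(s) = 1/(200/93 + s² - s/164) (z(s) = 1/((200/93 + s/(-164)) + s²) = 1/((200*(1/93) + s*(-1/164)) + s²) = 1/((200/93 - s/164) + s²) = 1/(200/93 + s² - s/164))
(-205943 + z(79 - 1*(-19)))/(486225 - 187864) = (-205943 + 15252/(32800 - 93*(79 - 1*(-19)) + 15252*(79 - 1*(-19))²))/(486225 - 187864) = (-205943 + 15252/(32800 - 93*(79 + 19) + 15252*(79 + 19)²))/298361 = (-205943 + 15252/(32800 - 93*98 + 15252*98²))*(1/298361) = (-205943 + 15252/(32800 - 9114 + 15252*9604))*(1/298361) = (-205943 + 15252/(32800 - 9114 + 146480208))*(1/298361) = (-205943 + 15252/146503894)*(1/298361) = (-205943 + 15252*(1/146503894))*(1/298361) = (-205943 + 7626/73251947)*(1/298361) = -15085725713395/73251947*1/298361 = -15085725713395/21855524158867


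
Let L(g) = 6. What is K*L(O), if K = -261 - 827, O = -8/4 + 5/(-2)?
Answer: -6528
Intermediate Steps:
O = -9/2 (O = -8*1/4 + 5*(-1/2) = -2 - 5/2 = -9/2 ≈ -4.5000)
K = -1088
K*L(O) = -1088*6 = -6528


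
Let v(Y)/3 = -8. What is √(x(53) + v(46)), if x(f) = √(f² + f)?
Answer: √(-24 + 3*√318) ≈ 5.4312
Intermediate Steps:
v(Y) = -24 (v(Y) = 3*(-8) = -24)
x(f) = √(f + f²)
√(x(53) + v(46)) = √(√(53*(1 + 53)) - 24) = √(√(53*54) - 24) = √(√2862 - 24) = √(3*√318 - 24) = √(-24 + 3*√318)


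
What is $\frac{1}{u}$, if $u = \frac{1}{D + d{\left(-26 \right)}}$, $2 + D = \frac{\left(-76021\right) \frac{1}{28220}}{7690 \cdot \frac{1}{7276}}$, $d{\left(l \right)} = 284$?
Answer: $\frac{891826453}{3191350} \approx 279.45$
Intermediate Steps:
$D = - \frac{14516947}{3191350}$ ($D = -2 + \frac{\left(-76021\right) \frac{1}{28220}}{7690 \cdot \frac{1}{7276}} = -2 - \frac{76021}{28220 \cdot \frac{3845}{3638}} = -2 - \frac{8134247}{3191350} = - \frac{14516947}{3191350} \approx -4.5488$)
$u = \frac{3191350}{891826453}$ ($u = \frac{1}{- \frac{14516947}{3191350} + 284} = \frac{1}{\frac{891826453}{3191350}} = \frac{3191350}{891826453} \approx 0.0035784$)
$\frac{1}{u} = \frac{1}{\frac{3191350}{891826453}} = \frac{891826453}{3191350}$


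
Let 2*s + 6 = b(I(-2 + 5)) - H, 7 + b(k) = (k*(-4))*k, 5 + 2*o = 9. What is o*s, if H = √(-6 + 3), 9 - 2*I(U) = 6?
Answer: -22 - I*√3 ≈ -22.0 - 1.732*I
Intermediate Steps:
o = 2 (o = -5/2 + (½)*9 = -5/2 + 9/2 = 2)
I(U) = 3/2 (I(U) = 9/2 - ½*6 = 9/2 - 3 = 3/2)
b(k) = -7 - 4*k² (b(k) = -7 + (k*(-4))*k = -7 + (-4*k)*k = -7 - 4*k²)
H = I*√3 (H = √(-3) = I*√3 ≈ 1.732*I)
s = -11 - I*√3/2 (s = -3 + ((-7 - 4*(3/2)²) - I*√3)/2 = -3 + ((-7 - 4*9/4) - I*√3)/2 = -3 + ((-7 - 9) - I*√3)/2 = -3 + (-16 - I*√3)/2 = -3 + (-8 - I*√3/2) = -11 - I*√3/2 ≈ -11.0 - 0.86602*I)
o*s = 2*(-11 - I*√3/2) = -22 - I*√3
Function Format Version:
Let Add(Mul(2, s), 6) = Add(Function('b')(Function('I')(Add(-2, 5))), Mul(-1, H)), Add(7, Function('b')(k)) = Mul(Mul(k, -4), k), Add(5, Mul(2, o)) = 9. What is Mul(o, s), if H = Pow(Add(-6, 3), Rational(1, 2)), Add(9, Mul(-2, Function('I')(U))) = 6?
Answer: Add(-22, Mul(-1, I, Pow(3, Rational(1, 2)))) ≈ Add(-22.000, Mul(-1.7320, I))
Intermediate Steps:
o = 2 (o = Add(Rational(-5, 2), Mul(Rational(1, 2), 9)) = Add(Rational(-5, 2), Rational(9, 2)) = 2)
Function('I')(U) = Rational(3, 2) (Function('I')(U) = Add(Rational(9, 2), Mul(Rational(-1, 2), 6)) = Add(Rational(9, 2), -3) = Rational(3, 2))
Function('b')(k) = Add(-7, Mul(-4, Pow(k, 2))) (Function('b')(k) = Add(-7, Mul(Mul(k, -4), k)) = Add(-7, Mul(Mul(-4, k), k)) = Add(-7, Mul(-4, Pow(k, 2))))
H = Mul(I, Pow(3, Rational(1, 2))) (H = Pow(-3, Rational(1, 2)) = Mul(I, Pow(3, Rational(1, 2))) ≈ Mul(1.7320, I))
s = Add(-11, Mul(Rational(-1, 2), I, Pow(3, Rational(1, 2)))) (s = Add(-3, Mul(Rational(1, 2), Add(Add(-7, Mul(-4, Pow(Rational(3, 2), 2))), Mul(-1, Mul(I, Pow(3, Rational(1, 2))))))) = Add(-3, Mul(Rational(1, 2), Add(Add(-7, Mul(-4, Rational(9, 4))), Mul(-1, I, Pow(3, Rational(1, 2)))))) = Add(-3, Mul(Rational(1, 2), Add(Add(-7, -9), Mul(-1, I, Pow(3, Rational(1, 2)))))) = Add(-3, Mul(Rational(1, 2), Add(-16, Mul(-1, I, Pow(3, Rational(1, 2)))))) = Add(-3, Add(-8, Mul(Rational(-1, 2), I, Pow(3, Rational(1, 2))))) = Add(-11, Mul(Rational(-1, 2), I, Pow(3, Rational(1, 2)))) ≈ Add(-11.000, Mul(-0.86602, I)))
Mul(o, s) = Mul(2, Add(-11, Mul(Rational(-1, 2), I, Pow(3, Rational(1, 2))))) = Add(-22, Mul(-1, I, Pow(3, Rational(1, 2))))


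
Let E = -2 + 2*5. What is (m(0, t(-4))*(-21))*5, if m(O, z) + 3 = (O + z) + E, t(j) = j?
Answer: -105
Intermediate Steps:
E = 8 (E = -2 + 10 = 8)
m(O, z) = 5 + O + z (m(O, z) = -3 + ((O + z) + 8) = -3 + (8 + O + z) = 5 + O + z)
(m(0, t(-4))*(-21))*5 = ((5 + 0 - 4)*(-21))*5 = (1*(-21))*5 = -21*5 = -105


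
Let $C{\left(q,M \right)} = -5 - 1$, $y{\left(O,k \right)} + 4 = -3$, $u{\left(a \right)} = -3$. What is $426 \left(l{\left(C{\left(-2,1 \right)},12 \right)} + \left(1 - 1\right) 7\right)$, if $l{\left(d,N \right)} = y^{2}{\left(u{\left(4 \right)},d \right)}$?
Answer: $20874$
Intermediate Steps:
$y{\left(O,k \right)} = -7$ ($y{\left(O,k \right)} = -4 - 3 = -7$)
$C{\left(q,M \right)} = -6$
$l{\left(d,N \right)} = 49$ ($l{\left(d,N \right)} = \left(-7\right)^{2} = 49$)
$426 \left(l{\left(C{\left(-2,1 \right)},12 \right)} + \left(1 - 1\right) 7\right) = 426 \left(49 + \left(1 - 1\right) 7\right) = 426 \left(49 + 0 \cdot 7\right) = 426 \left(49 + 0\right) = 426 \cdot 49 = 20874$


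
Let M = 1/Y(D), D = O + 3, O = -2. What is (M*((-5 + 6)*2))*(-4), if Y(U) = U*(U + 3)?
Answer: -2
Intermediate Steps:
D = 1 (D = -2 + 3 = 1)
Y(U) = U*(3 + U)
M = 1/4 (M = 1/(1*(3 + 1)) = 1/(1*4) = 1/4 ≈ 0.25000)
(M*((-5 + 6)*2))*(-4) = (((-5 + 6)*2)/4)*(-4) = ((1*2)/4)*(-4) = ((1/4)*2)*(-4) = (1/2)*(-4) = -2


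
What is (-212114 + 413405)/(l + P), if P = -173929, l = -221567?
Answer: -67097/131832 ≈ -0.50896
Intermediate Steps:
(-212114 + 413405)/(l + P) = (-212114 + 413405)/(-221567 - 173929) = 201291/(-395496) = 201291*(-1/395496) = -67097/131832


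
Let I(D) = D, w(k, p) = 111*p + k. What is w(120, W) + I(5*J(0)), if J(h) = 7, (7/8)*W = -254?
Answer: -224467/7 ≈ -32067.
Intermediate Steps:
W = -2032/7 (W = (8/7)*(-254) = -2032/7 ≈ -290.29)
w(k, p) = k + 111*p
w(120, W) + I(5*J(0)) = (120 + 111*(-2032/7)) + 5*7 = (120 - 225552/7) + 35 = -224712/7 + 35 = -224467/7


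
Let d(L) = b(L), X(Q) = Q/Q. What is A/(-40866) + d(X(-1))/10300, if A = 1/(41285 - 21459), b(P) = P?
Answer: 101274877/1043144494350 ≈ 9.7086e-5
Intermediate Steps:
X(Q) = 1
d(L) = L
A = 1/19826 ≈ 5.0439e-5
A/(-40866) + d(X(-1))/10300 = (1/19826)/(-40866) + 1/10300 = (1/19826)*(-1/40866) + 1*(1/10300) = -1/810209316 + 1/10300 = 101274877/1043144494350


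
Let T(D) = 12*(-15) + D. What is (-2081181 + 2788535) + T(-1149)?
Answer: 706025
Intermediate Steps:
T(D) = -180 + D
(-2081181 + 2788535) + T(-1149) = (-2081181 + 2788535) + (-180 - 1149) = 707354 - 1329 = 706025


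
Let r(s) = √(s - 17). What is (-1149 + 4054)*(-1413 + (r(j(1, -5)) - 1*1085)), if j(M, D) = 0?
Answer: -7256690 + 2905*I*√17 ≈ -7.2567e+6 + 11978.0*I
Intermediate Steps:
r(s) = √(-17 + s)
(-1149 + 4054)*(-1413 + (r(j(1, -5)) - 1*1085)) = (-1149 + 4054)*(-1413 + (√(-17 + 0) - 1*1085)) = 2905*(-1413 + (√(-17) - 1085)) = 2905*(-1413 + (I*√17 - 1085)) = 2905*(-1413 + (-1085 + I*√17)) = 2905*(-2498 + I*√17) = -7256690 + 2905*I*√17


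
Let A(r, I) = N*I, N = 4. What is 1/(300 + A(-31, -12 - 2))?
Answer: 1/244 ≈ 0.0040984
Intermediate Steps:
A(r, I) = 4*I
1/(300 + A(-31, -12 - 2)) = 1/(300 + 4*(-12 - 2)) = 1/(300 + 4*(-14)) = 1/(300 - 56) = 1/244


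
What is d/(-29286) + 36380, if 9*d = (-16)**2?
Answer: 4794410932/131787 ≈ 36380.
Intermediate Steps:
d = 256/9 (d = (1/9)*(-16)**2 = (1/9)*256 = 256/9 ≈ 28.444)
d/(-29286) + 36380 = (256/9)/(-29286) + 36380 = (256/9)*(-1/29286) + 36380 = -128/131787 + 36380 = 4794410932/131787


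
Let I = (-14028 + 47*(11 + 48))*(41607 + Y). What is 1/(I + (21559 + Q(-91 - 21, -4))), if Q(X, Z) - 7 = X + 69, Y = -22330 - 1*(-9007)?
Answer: -1/318314897 ≈ -3.1415e-9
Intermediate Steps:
Y = -13323 (Y = -22330 + 9007 = -13323)
Q(X, Z) = 76 + X (Q(X, Z) = 7 + (X + 69) = 7 + (69 + X) = 76 + X)
I = -318336420 (I = (-14028 + 47*(11 + 48))*(41607 - 13323) = (-14028 + 47*59)*28284 = (-14028 + 2773)*28284 = -11255*28284 = -318336420)
1/(I + (21559 + Q(-91 - 21, -4))) = 1/(-318336420 + (21559 + (76 + (-91 - 21)))) = 1/(-318336420 + (21559 + (76 - 112))) = 1/(-318336420 + (21559 - 36)) = 1/(-318336420 + 21523) = 1/(-318314897) = -1/318314897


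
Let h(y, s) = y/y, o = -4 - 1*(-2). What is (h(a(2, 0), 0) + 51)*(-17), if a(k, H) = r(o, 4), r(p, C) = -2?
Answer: -884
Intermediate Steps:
o = -2 (o = -4 + 2 = -2)
a(k, H) = -2
h(y, s) = 1
(h(a(2, 0), 0) + 51)*(-17) = (1 + 51)*(-17) = 52*(-17) = -884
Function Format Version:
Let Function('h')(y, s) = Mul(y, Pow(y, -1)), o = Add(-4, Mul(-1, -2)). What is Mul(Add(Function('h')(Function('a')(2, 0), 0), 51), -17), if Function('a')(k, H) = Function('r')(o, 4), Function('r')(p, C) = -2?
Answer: -884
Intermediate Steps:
o = -2 (o = Add(-4, 2) = -2)
Function('a')(k, H) = -2
Function('h')(y, s) = 1
Mul(Add(Function('h')(Function('a')(2, 0), 0), 51), -17) = Mul(Add(1, 51), -17) = Mul(52, -17) = -884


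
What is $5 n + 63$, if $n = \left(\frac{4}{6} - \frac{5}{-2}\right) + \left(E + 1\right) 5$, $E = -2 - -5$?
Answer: $\frac{1073}{6} \approx 178.83$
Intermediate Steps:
$E = 3$ ($E = -2 + 5 = 3$)
$n = \frac{139}{6}$ ($n = \left(\frac{4}{6} - \frac{5}{-2}\right) + \left(3 + 1\right) 5 = \left(4 \cdot \frac{1}{6} - - \frac{5}{2}\right) + 4 \cdot 5 = \left(\frac{2}{3} + \frac{5}{2}\right) + 20 = \frac{19}{6} + 20 = \frac{139}{6} \approx 23.167$)
$5 n + 63 = 5 \cdot \frac{139}{6} + 63 = \frac{695}{6} + 63 = \frac{1073}{6}$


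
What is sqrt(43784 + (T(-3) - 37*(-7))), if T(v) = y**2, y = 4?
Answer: sqrt(44059) ≈ 209.90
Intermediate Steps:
T(v) = 16 (T(v) = 4**2 = 16)
sqrt(43784 + (T(-3) - 37*(-7))) = sqrt(43784 + (16 - 37*(-7))) = sqrt(43784 + (16 + 259)) = sqrt(43784 + 275) = sqrt(44059)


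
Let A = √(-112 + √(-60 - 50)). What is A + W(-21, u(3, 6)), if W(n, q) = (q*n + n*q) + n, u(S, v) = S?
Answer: -147 + √(-112 + I*√110) ≈ -146.51 + 10.595*I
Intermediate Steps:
W(n, q) = n + 2*n*q (W(n, q) = (n*q + n*q) + n = 2*n*q + n = n + 2*n*q)
A = √(-112 + I*√110) (A = √(-112 + √(-110)) = √(-112 + I*√110) ≈ 0.49497 + 10.595*I)
A + W(-21, u(3, 6)) = √(-112 + I*√110) - 21*(1 + 2*3) = √(-112 + I*√110) - 21*(1 + 6) = √(-112 + I*√110) - 21*7 = √(-112 + I*√110) - 147 = -147 + √(-112 + I*√110)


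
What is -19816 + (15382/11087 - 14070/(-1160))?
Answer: -25467815351/1286092 ≈ -19802.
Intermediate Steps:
-19816 + (15382/11087 - 14070/(-1160)) = -19816 + (15382*(1/11087) - 14070*(-1/1160)) = -19816 + (15382/11087 + 1407/116) = -19816 + 17383721/1286092 = -25467815351/1286092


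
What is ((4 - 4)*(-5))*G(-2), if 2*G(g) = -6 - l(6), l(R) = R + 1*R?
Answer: 0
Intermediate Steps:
l(R) = 2*R (l(R) = R + R = 2*R)
G(g) = -9 (G(g) = (-6 - 2*6)/2 = (-6 - 1*12)/2 = (-6 - 12)/2 = (1/2)*(-18) = -9)
((4 - 4)*(-5))*G(-2) = ((4 - 4)*(-5))*(-9) = (0*(-5))*(-9) = 0*(-9) = 0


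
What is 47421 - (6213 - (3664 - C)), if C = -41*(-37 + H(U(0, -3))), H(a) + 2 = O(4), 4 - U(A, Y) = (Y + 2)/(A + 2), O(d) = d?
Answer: 43437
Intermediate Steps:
U(A, Y) = 4 - (2 + Y)/(2 + A) (U(A, Y) = 4 - (Y + 2)/(A + 2) = 4 - (2 + Y)/(2 + A))
H(a) = 2 (H(a) = -2 + 4 = 2)
C = 1435 (C = -41*(-37 + 2) = -41*(-35) = 1435)
47421 - (6213 - (3664 - C)) = 47421 - (6213 - (3664 - 1*1435)) = 47421 - (6213 - (3664 - 1435)) = 47421 - (6213 - 1*2229) = 47421 - (6213 - 2229) = 47421 - 1*3984 = 47421 - 3984 = 43437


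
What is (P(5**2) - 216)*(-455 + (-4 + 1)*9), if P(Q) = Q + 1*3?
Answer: 90616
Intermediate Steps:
P(Q) = 3 + Q (P(Q) = Q + 3 = 3 + Q)
(P(5**2) - 216)*(-455 + (-4 + 1)*9) = ((3 + 5**2) - 216)*(-455 + (-4 + 1)*9) = ((3 + 25) - 216)*(-455 - 3*9) = (28 - 216)*(-455 - 27) = -188*(-482) = 90616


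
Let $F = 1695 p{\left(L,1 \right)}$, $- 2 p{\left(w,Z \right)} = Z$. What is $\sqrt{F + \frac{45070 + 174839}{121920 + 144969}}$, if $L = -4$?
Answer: $\frac{i \sqrt{26803783081754}}{177926} \approx 29.098 i$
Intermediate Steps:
$p{\left(w,Z \right)} = - \frac{Z}{2}$
$F = - \frac{1695}{2}$ ($F = 1695 \left(\left(- \frac{1}{2}\right) 1\right) = 1695 \left(- \frac{1}{2}\right) = - \frac{1695}{2} \approx -847.5$)
$\sqrt{F + \frac{45070 + 174839}{121920 + 144969}} = \sqrt{- \frac{1695}{2} + \frac{45070 + 174839}{121920 + 144969}} = \sqrt{- \frac{1695}{2} + \frac{219909}{266889}} = \sqrt{- \frac{1695}{2} + 219909 \cdot \frac{1}{266889}} = \sqrt{- \frac{1695}{2} + \frac{73303}{88963}} = \sqrt{- \frac{150645679}{177926}} = \frac{i \sqrt{26803783081754}}{177926}$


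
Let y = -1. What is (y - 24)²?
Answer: 625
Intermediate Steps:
(y - 24)² = (-1 - 24)² = (-25)² = 625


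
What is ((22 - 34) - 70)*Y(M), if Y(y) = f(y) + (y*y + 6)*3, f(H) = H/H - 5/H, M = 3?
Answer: -10906/3 ≈ -3635.3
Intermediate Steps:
f(H) = 1 - 5/H
Y(y) = 18 + 3*y**2 + (-5 + y)/y (Y(y) = (-5 + y)/y + (y*y + 6)*3 = (-5 + y)/y + (y**2 + 6)*3 = (-5 + y)/y + (6 + y**2)*3 = (-5 + y)/y + (18 + 3*y**2) = 18 + 3*y**2 + (-5 + y)/y)
((22 - 34) - 70)*Y(M) = ((22 - 34) - 70)*(19 - 5/3 + 3*3**2) = (-12 - 70)*(19 - 5*1/3 + 3*9) = -82*(19 - 5/3 + 27) = -82*133/3 = -10906/3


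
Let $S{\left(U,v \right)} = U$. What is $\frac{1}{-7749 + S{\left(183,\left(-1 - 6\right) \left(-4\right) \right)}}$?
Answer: $- \frac{1}{7566} \approx -0.00013217$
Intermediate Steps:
$\frac{1}{-7749 + S{\left(183,\left(-1 - 6\right) \left(-4\right) \right)}} = \frac{1}{-7749 + 183} = \frac{1}{-7566} = - \frac{1}{7566}$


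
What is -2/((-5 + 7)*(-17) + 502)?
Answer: -1/234 ≈ -0.0042735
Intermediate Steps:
-2/((-5 + 7)*(-17) + 502) = -2/(2*(-17) + 502) = -2/(-34 + 502) = -2/468 = (1/468)*(-2) = -1/234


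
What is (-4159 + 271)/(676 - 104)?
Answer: -972/143 ≈ -6.7972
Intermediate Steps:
(-4159 + 271)/(676 - 104) = -3888/572 = -3888*1/572 = -972/143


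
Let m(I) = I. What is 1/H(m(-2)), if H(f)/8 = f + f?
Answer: -1/32 ≈ -0.031250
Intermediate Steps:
H(f) = 16*f (H(f) = 8*(f + f) = 8*(2*f) = 16*f)
1/H(m(-2)) = 1/(16*(-2)) = 1/(-32) = -1/32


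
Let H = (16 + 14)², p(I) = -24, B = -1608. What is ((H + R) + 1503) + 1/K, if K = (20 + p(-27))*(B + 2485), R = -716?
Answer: 5917995/3508 ≈ 1687.0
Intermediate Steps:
H = 900 (H = 30² = 900)
K = -3508 (K = (20 - 24)*(-1608 + 2485) = -4*877 = -3508)
((H + R) + 1503) + 1/K = ((900 - 716) + 1503) + 1/(-3508) = (184 + 1503) - 1/3508 = 1687 - 1/3508 = 5917995/3508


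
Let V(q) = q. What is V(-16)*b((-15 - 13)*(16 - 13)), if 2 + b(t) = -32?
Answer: 544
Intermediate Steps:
b(t) = -34 (b(t) = -2 - 32 = -34)
V(-16)*b((-15 - 13)*(16 - 13)) = -16*(-34) = 544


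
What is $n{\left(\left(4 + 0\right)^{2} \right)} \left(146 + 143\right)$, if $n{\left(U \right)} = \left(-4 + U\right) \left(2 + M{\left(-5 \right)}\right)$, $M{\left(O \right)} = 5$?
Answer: $24276$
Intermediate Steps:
$n{\left(U \right)} = -28 + 7 U$ ($n{\left(U \right)} = \left(-4 + U\right) \left(2 + 5\right) = \left(-4 + U\right) 7 = -28 + 7 U$)
$n{\left(\left(4 + 0\right)^{2} \right)} \left(146 + 143\right) = \left(-28 + 7 \left(4 + 0\right)^{2}\right) \left(146 + 143\right) = \left(-28 + 7 \cdot 4^{2}\right) 289 = \left(-28 + 7 \cdot 16\right) 289 = \left(-28 + 112\right) 289 = 84 \cdot 289 = 24276$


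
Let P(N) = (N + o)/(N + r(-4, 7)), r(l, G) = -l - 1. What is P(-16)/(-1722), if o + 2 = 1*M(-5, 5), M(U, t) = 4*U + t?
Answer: -11/7462 ≈ -0.0014741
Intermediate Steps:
M(U, t) = t + 4*U
r(l, G) = -1 - l
o = -17 (o = -2 + 1*(5 + 4*(-5)) = -2 + 1*(5 - 20) = -2 + 1*(-15) = -2 - 15 = -17)
P(N) = (-17 + N)/(3 + N) (P(N) = (N - 17)/(N + (-1 - 1*(-4))) = (-17 + N)/(N + (-1 + 4)) = (-17 + N)/(N + 3) = (-17 + N)/(3 + N))
P(-16)/(-1722) = ((-17 - 16)/(3 - 16))/(-1722) = (-33/(-13))*(-1/1722) = -1/13*(-33)*(-1/1722) = (33/13)*(-1/1722) = -11/7462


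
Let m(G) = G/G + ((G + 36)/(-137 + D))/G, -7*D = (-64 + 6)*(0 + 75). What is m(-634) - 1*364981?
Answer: -392334153967/1074947 ≈ -3.6498e+5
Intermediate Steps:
D = 4350/7 (D = -(-64 + 6)*(0 + 75)/7 = -(-58)*75/7 = -⅐*(-4350) = 4350/7 ≈ 621.43)
m(G) = 1 + (252/3391 + 7*G/3391)/G (m(G) = G/G + ((G + 36)/(-137 + 4350/7))/G = 1 + ((36 + G)/(3391/7))/G = 1 + ((36 + G)*(7/3391))/G = 1 + (252/3391 + 7*G/3391)/G)
m(-634) - 1*364981 = (2/3391)*(126 + 1699*(-634))/(-634) - 1*364981 = (2/3391)*(-1/634)*(126 - 1077166) - 364981 = (2/3391)*(-1/634)*(-1077040) - 364981 = 1077040/1074947 - 364981 = -392334153967/1074947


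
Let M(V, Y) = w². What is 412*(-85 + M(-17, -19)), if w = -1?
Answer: -34608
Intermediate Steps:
M(V, Y) = 1 (M(V, Y) = (-1)² = 1)
412*(-85 + M(-17, -19)) = 412*(-85 + 1) = 412*(-84) = -34608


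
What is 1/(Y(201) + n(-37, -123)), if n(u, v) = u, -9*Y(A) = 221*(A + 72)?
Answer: -3/20222 ≈ -0.00014835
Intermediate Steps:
Y(A) = -1768 - 221*A/9 (Y(A) = -221*(A + 72)/9 = -221*(72 + A)/9 = -(15912 + 221*A)/9 = -1768 - 221*A/9)
1/(Y(201) + n(-37, -123)) = 1/((-1768 - 221/9*201) - 37) = 1/((-1768 - 14807/3) - 37) = 1/(-20111/3 - 37) = 1/(-20222/3) = -3/20222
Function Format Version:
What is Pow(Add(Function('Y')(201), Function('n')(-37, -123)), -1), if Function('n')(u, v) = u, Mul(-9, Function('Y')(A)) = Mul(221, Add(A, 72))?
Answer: Rational(-3, 20222) ≈ -0.00014835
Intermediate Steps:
Function('Y')(A) = Add(-1768, Mul(Rational(-221, 9), A)) (Function('Y')(A) = Mul(Rational(-1, 9), Mul(221, Add(A, 72))) = Mul(Rational(-1, 9), Mul(221, Add(72, A))) = Mul(Rational(-1, 9), Add(15912, Mul(221, A))) = Add(-1768, Mul(Rational(-221, 9), A)))
Pow(Add(Function('Y')(201), Function('n')(-37, -123)), -1) = Pow(Add(Add(-1768, Mul(Rational(-221, 9), 201)), -37), -1) = Pow(Add(Add(-1768, Rational(-14807, 3)), -37), -1) = Pow(Add(Rational(-20111, 3), -37), -1) = Pow(Rational(-20222, 3), -1) = Rational(-3, 20222)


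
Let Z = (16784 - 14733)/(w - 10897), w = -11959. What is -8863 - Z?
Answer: -202570677/22856 ≈ -8862.9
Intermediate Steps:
Z = -2051/22856 (Z = (16784 - 14733)/(-11959 - 10897) = 2051/(-22856) = 2051*(-1/22856) = -2051/22856 ≈ -0.089736)
-8863 - Z = -8863 - 1*(-2051/22856) = -8863 + 2051/22856 = -202570677/22856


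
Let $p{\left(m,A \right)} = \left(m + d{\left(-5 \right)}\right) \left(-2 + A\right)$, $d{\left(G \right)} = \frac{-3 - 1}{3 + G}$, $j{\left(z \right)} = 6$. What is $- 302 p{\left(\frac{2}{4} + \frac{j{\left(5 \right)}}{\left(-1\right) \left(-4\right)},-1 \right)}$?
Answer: $3624$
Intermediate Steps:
$d{\left(G \right)} = - \frac{4}{3 + G}$
$p{\left(m,A \right)} = \left(-2 + A\right) \left(2 + m\right)$ ($p{\left(m,A \right)} = \left(m - \frac{4}{3 - 5}\right) \left(-2 + A\right) = \left(m - \frac{4}{-2}\right) \left(-2 + A\right) = \left(m - -2\right) \left(-2 + A\right) = \left(m + 2\right) \left(-2 + A\right) = \left(2 + m\right) \left(-2 + A\right) = \left(-2 + A\right) \left(2 + m\right)$)
$- 302 p{\left(\frac{2}{4} + \frac{j{\left(5 \right)}}{\left(-1\right) \left(-4\right)},-1 \right)} = - 302 \left(-4 - 2 \left(\frac{2}{4} + \frac{6}{\left(-1\right) \left(-4\right)}\right) + 2 \left(-1\right) - \left(\frac{2}{4} + \frac{6}{\left(-1\right) \left(-4\right)}\right)\right) = - 302 \left(-4 - 2 \left(2 \cdot \frac{1}{4} + \frac{6}{4}\right) - 2 - \left(2 \cdot \frac{1}{4} + \frac{6}{4}\right)\right) = - 302 \left(-4 - 2 \left(\frac{1}{2} + 6 \cdot \frac{1}{4}\right) - 2 - \left(\frac{1}{2} + 6 \cdot \frac{1}{4}\right)\right) = - 302 \left(-4 - 2 \left(\frac{1}{2} + \frac{3}{2}\right) - 2 - \left(\frac{1}{2} + \frac{3}{2}\right)\right) = - 302 \left(-4 - 4 - 2 - 2\right) = \left(-302\right) \left(-12\right) = 3624$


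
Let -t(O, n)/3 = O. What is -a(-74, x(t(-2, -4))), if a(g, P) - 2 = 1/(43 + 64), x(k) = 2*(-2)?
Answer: -215/107 ≈ -2.0093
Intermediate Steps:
t(O, n) = -3*O
x(k) = -4
a(g, P) = 215/107 (a(g, P) = 2 + 1/(43 + 64) = 2 + 1/107 = 215/107)
-a(-74, x(t(-2, -4))) = -1*215/107 = -215/107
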